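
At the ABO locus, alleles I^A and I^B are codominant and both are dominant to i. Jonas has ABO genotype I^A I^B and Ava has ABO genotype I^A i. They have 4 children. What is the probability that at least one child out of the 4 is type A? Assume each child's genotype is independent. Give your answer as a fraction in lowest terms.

ABO cross I^A I^B × I^A i → 1/2 A, 1/4 B, 1/4 AB.
So P(type A) = 1/2 per child.
P(none) = (1/2)^4 = 1/16; P(at least one) = 1 − 1/16 = 15/16.

15/16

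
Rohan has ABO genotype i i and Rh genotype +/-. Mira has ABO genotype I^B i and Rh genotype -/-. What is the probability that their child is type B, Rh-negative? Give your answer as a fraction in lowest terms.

ABO cross i i × I^B i → offspring phenotypes: 1/2 O, 1/2 B.
Rh cross +/- × -/- → 1/2 Rh+, 1/2 Rh-.
Independent loci: P(type B, Rh-negative) = 1/2 × 1/2 = 1/4.

1/4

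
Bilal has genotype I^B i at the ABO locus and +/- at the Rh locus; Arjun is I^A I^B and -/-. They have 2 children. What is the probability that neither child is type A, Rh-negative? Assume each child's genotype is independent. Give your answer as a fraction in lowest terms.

ABO cross I^B i × I^A I^B → 1/4 A, 1/2 B, 1/4 AB.
Rh cross +/- × -/- → 1/2 Rh+, 1/2 Rh-; so P(type A, Rh-negative) = 1/4 × 1/2 = 1/8 per child.
P(not type A, Rh-negative) = 7/8 for one child; (7/8)^2 = 49/64.

49/64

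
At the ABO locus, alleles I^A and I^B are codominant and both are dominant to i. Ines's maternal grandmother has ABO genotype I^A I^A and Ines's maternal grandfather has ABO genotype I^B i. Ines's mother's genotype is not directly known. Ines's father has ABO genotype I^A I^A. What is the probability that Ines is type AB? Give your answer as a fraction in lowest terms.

1/4

Ines's mother's ABO genotype from I^A I^A × I^B i: 1/2 I^A I^B, 1/2 I^A i.
Crossing each possibility with the father I^A I^A and summing P(type AB): 1/2·1/2 + 1/2·0 = 1/4.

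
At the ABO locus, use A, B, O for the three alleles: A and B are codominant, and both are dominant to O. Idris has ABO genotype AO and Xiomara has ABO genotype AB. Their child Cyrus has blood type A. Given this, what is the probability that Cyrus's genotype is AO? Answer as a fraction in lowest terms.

1/2

Cross AO × AB → 1/4 AA, 1/4 AB, 1/4 AO, 1/4 BO.
Type-A genotypes among offspring: AA (1/4), AO (1/4); total 1/2.
P(AO | type A) = (1/4) / (1/2) = 1/2.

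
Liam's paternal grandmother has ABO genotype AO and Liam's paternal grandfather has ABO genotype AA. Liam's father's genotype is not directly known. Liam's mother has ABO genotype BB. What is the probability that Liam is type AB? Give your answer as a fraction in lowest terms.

Liam's father's ABO genotype from AO × AA: 1/2 AA, 1/2 AO.
Crossing each possibility with the mother BB and summing P(type AB): 1/2·1 + 1/2·1/2 = 3/4.

3/4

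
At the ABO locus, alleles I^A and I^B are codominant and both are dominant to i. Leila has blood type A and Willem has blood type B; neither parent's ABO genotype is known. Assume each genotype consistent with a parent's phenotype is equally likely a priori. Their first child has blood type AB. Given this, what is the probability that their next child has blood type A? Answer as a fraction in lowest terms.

Possible genotypes: Leila ∈ {I^A I^A, I^A i}; Willem ∈ {I^B I^B, I^B i}.
Weight each parental genotype pair by prior × P(type-AB child):
  I^A I^A × I^B I^B: posterior weight 4/9; P(next child type A) = 0.
  I^A I^A × I^B i: posterior weight 2/9; P(next child type A) = 1/2.
  I^A i × I^B I^B: posterior weight 2/9; P(next child type A) = 0.
  I^A i × I^B i: posterior weight 1/9; P(next child type A) = 1/4.
Weighted sum = 5/36.

5/36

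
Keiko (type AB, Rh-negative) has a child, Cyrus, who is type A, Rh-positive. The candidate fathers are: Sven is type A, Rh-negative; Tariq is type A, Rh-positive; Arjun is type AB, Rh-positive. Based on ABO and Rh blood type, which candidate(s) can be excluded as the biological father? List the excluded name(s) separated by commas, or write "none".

A candidate is excluded only if no genotype consistent with his phenotype could produce a type A, Rh-positive child with a type AB, Rh-negative mother.
Sven (type A, Rh-): no genotype consistent with that phenotype can produce a type-A Rh+ child with a type-AB mother.

Sven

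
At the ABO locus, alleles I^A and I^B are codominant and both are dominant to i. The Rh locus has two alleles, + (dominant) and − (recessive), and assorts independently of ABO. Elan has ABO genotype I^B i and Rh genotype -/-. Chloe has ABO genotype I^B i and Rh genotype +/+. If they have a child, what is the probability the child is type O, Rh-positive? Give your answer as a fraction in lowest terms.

ABO cross I^B i × I^B i → offspring phenotypes: 1/4 O, 3/4 B.
Rh cross -/- × +/+ → 1 Rh+.
Independent loci: P(type O, Rh-positive) = 1/4 × 1 = 1/4.

1/4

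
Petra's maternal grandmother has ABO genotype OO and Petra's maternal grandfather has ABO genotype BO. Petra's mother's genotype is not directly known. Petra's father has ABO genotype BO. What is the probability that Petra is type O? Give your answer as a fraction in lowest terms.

Petra's mother's ABO genotype from OO × BO: 1/2 BO, 1/2 OO.
Crossing each possibility with the father BO and summing P(type O): 1/2·1/4 + 1/2·1/2 = 3/8.

3/8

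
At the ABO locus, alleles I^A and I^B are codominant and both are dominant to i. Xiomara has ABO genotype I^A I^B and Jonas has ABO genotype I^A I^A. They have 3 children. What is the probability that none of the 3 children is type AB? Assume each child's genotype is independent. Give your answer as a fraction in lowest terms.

ABO cross I^A I^B × I^A I^A → 1/2 A, 1/2 AB.
So P(type AB) = 1/2 per child.
P(not type AB) = 1/2 for one child; (1/2)^3 = 1/8.

1/8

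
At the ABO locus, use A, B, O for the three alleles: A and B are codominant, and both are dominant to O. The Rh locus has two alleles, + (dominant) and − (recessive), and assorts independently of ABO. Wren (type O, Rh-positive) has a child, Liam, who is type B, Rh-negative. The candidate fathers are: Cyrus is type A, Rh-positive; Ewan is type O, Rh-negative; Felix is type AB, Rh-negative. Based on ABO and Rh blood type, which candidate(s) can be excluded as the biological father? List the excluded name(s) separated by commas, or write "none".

Cyrus, Ewan

A candidate is excluded only if no genotype consistent with his phenotype could produce a type B, Rh-negative child with a type O, Rh-positive mother.
Cyrus (type A, Rh+): no genotype consistent with that phenotype can produce a type-B Rh- child with a type-O mother.
Ewan (type O, Rh-): no genotype consistent with that phenotype can produce a type-B Rh- child with a type-O mother.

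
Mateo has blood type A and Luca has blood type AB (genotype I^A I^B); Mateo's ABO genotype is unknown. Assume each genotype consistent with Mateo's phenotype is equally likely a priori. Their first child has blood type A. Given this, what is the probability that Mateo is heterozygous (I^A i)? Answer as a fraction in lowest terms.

Possible genotypes: Mateo ∈ {I^A I^A, I^A i}; Luca ∈ {I^A I^B}.
Weight each parental genotype pair by prior × P(type-A child):
  I^A I^A × I^A I^B: posterior weight 1/2.
  I^A i × I^A I^B: posterior weight 1/2.
Sum the posterior weight over pairs where Mateo is I^A i: 1/2.

1/2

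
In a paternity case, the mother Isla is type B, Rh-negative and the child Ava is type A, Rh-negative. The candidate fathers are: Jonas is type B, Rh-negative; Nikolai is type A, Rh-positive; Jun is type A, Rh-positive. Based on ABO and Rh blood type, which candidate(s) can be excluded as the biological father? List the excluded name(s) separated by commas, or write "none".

A candidate is excluded only if no genotype consistent with his phenotype could produce a type A, Rh-negative child with a type B, Rh-negative mother.
Jonas (type B, Rh-): no genotype consistent with that phenotype can produce a type-A Rh- child with a type-B mother.

Jonas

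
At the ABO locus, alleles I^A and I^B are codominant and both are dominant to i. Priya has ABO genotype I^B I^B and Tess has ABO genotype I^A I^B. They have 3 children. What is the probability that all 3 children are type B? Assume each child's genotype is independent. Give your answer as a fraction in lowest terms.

ABO cross I^B I^B × I^A I^B → 1/2 B, 1/2 AB.
So P(type B) = 1/2 per child.
All 3 independent: (1/2)^3 = 1/8.

1/8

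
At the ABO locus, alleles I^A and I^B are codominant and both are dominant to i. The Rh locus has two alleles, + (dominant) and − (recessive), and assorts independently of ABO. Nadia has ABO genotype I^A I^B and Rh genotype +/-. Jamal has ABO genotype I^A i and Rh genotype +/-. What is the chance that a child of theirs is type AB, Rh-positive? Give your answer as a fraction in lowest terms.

3/16

ABO cross I^A I^B × I^A i → offspring phenotypes: 1/2 A, 1/4 B, 1/4 AB.
Rh cross +/- × +/- → 3/4 Rh+, 1/4 Rh-.
Independent loci: P(type AB, Rh-positive) = 1/4 × 3/4 = 3/16.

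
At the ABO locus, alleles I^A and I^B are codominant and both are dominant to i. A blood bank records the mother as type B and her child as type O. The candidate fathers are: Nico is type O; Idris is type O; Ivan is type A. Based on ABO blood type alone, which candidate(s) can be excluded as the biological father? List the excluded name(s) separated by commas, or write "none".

none

A candidate is excluded only if no genotype consistent with his phenotype could produce a type O child with a type B mother.
Every candidate has at least one consistent genotype combination, so none can be excluded.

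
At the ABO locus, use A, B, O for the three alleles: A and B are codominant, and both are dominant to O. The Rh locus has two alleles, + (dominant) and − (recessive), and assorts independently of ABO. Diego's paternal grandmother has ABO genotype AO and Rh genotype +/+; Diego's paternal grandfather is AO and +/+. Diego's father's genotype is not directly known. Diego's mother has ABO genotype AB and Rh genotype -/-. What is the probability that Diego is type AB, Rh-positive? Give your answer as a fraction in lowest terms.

Diego's father's ABO genotype from AO × AO: 1/4 AA, 1/2 AO, 1/4 OO.
Crossing each possibility with the mother AB and summing P(type AB): 1/4·1/2 + 1/2·1/4 + 1/4·0 = 1/4.
Similarly for Rh via the father's Rh distribution: P(Rh+) = 1.
Independent loci: 1/4 × 1 = 1/4.

1/4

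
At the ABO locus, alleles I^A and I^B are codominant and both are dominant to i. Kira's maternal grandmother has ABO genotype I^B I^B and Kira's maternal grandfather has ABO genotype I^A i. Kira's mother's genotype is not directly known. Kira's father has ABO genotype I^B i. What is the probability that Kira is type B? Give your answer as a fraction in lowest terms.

Kira's mother's ABO genotype from I^B I^B × I^A i: 1/2 I^A I^B, 1/2 I^B i.
Crossing each possibility with the father I^B i and summing P(type B): 1/2·1/2 + 1/2·3/4 = 5/8.

5/8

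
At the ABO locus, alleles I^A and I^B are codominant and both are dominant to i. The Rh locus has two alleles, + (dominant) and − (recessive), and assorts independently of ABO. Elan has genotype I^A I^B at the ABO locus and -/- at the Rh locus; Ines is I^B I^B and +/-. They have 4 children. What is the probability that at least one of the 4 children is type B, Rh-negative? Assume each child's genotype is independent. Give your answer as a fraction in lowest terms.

ABO cross I^A I^B × I^B I^B → 1/2 B, 1/2 AB.
Rh cross -/- × +/- → 1/2 Rh+, 1/2 Rh-; so P(type B, Rh-negative) = 1/2 × 1/2 = 1/4 per child.
P(none) = (3/4)^4 = 81/256; P(at least one) = 1 − 81/256 = 175/256.

175/256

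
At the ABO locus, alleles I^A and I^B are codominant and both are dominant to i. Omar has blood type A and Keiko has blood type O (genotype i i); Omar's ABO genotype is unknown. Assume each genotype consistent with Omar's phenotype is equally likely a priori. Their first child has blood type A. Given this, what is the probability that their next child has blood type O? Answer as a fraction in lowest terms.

1/6

Possible genotypes: Omar ∈ {I^A I^A, I^A i}; Keiko ∈ {i i}.
Weight each parental genotype pair by prior × P(type-A child):
  I^A I^A × i i: posterior weight 2/3; P(next child type O) = 0.
  I^A i × i i: posterior weight 1/3; P(next child type O) = 1/2.
Weighted sum = 1/6.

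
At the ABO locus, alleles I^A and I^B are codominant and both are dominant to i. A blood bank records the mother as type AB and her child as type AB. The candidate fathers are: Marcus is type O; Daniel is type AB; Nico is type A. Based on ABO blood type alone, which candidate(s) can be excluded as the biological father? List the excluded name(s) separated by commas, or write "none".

A candidate is excluded only if no genotype consistent with his phenotype could produce a type AB child with a type AB mother.
Marcus (type O): no genotype consistent with that phenotype can produce a type-AB child with a type-AB mother.

Marcus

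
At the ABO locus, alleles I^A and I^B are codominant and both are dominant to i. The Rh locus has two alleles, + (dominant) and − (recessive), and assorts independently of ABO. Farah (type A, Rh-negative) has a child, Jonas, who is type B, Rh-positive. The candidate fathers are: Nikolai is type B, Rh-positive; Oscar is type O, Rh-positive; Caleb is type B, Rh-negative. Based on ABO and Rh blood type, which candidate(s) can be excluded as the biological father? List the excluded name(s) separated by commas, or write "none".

A candidate is excluded only if no genotype consistent with his phenotype could produce a type B, Rh-positive child with a type A, Rh-negative mother.
Oscar (type O, Rh+): no genotype consistent with that phenotype can produce a type-B Rh+ child with a type-A mother.
Caleb (type B, Rh-): no genotype consistent with that phenotype can produce a type-B Rh+ child with a type-A mother.

Oscar, Caleb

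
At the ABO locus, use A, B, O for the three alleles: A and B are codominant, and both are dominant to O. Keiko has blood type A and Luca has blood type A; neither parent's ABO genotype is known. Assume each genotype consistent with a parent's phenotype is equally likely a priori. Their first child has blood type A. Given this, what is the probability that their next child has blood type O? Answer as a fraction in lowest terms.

Possible genotypes: Keiko ∈ {AA, AO}; Luca ∈ {AA, AO}.
Weight each parental genotype pair by prior × P(type-A child):
  AA × AA: posterior weight 4/15; P(next child type O) = 0.
  AA × AO: posterior weight 4/15; P(next child type O) = 0.
  AO × AA: posterior weight 4/15; P(next child type O) = 0.
  AO × AO: posterior weight 1/5; P(next child type O) = 1/4.
Weighted sum = 1/20.

1/20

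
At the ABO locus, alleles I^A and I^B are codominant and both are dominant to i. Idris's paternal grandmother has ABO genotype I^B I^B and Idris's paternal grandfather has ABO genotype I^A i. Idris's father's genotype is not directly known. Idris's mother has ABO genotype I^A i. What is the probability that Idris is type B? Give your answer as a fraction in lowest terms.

1/4

Idris's father's ABO genotype from I^B I^B × I^A i: 1/2 I^A I^B, 1/2 I^B i.
Crossing each possibility with the mother I^A i and summing P(type B): 1/2·1/4 + 1/2·1/4 = 1/4.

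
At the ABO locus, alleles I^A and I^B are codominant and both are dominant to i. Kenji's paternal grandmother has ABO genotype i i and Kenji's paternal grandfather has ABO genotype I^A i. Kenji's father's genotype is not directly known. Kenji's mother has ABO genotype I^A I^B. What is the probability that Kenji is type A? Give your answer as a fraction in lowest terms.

1/2

Kenji's father's ABO genotype from i i × I^A i: 1/2 I^A i, 1/2 i i.
Crossing each possibility with the mother I^A I^B and summing P(type A): 1/2·1/2 + 1/2·1/2 = 1/2.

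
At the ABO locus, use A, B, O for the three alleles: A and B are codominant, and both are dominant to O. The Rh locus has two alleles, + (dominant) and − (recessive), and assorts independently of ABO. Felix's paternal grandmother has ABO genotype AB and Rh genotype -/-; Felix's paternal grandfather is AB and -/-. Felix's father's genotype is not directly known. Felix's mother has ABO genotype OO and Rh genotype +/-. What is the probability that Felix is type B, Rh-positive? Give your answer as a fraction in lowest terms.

1/4

Felix's father's ABO genotype from AB × AB: 1/4 AA, 1/2 AB, 1/4 BB.
Crossing each possibility with the mother OO and summing P(type B): 1/4·0 + 1/2·1/2 + 1/4·1 = 1/2.
Similarly for Rh via the father's Rh distribution: P(Rh+) = 1/2.
Independent loci: 1/2 × 1/2 = 1/4.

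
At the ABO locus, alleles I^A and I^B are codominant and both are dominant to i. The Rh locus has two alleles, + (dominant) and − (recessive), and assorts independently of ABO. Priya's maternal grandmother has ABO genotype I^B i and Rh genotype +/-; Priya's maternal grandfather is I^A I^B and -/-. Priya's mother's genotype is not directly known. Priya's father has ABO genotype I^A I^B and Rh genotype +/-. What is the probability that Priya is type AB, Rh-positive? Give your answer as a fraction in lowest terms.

15/64

Priya's mother's ABO genotype from I^B i × I^A I^B: 1/4 I^A I^B, 1/4 I^A i, 1/4 I^B I^B, 1/4 I^B i.
Crossing each possibility with the father I^A I^B and summing P(type AB): 1/4·1/2 + 1/4·1/4 + 1/4·1/2 + 1/4·1/4 = 3/8.
Similarly for Rh via the mother's Rh distribution: P(Rh+) = 5/8.
Independent loci: 3/8 × 5/8 = 15/64.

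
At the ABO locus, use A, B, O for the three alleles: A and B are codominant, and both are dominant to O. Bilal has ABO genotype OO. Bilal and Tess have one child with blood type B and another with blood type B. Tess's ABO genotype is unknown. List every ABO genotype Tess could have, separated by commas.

For each candidate genotype of Tess, check whether crossing it with OO can produce every observed child phenotype.
  AA → possible child types {A} ✗
  AB → possible child types {A, B} ✓
  AO → possible child types {O, A} ✗
  BB → possible child types {B} ✓
  BO → possible child types {O, B} ✓
  OO → possible child types {O} ✗

AB, BB, BO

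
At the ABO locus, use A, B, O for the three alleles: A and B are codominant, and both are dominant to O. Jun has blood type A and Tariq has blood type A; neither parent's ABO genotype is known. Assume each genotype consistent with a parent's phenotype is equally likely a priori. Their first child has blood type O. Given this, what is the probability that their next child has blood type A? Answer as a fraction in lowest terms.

Possible genotypes: Jun ∈ {AA, AO}; Tariq ∈ {AA, AO}.
Weight each parental genotype pair by prior × P(type-O child):
  AO × AO: posterior weight 1; P(next child type A) = 3/4.
Weighted sum = 3/4.

3/4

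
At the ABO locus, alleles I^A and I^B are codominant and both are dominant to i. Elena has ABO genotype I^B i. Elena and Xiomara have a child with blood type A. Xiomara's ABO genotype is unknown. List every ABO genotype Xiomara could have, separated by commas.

For each candidate genotype of Xiomara, check whether crossing it with I^B i can produce every observed child phenotype.
  I^A I^A → possible child types {A, AB} ✓
  I^A I^B → possible child types {A, B, AB} ✓
  I^A i → possible child types {O, A, B, AB} ✓
  I^B I^B → possible child types {B} ✗
  I^B i → possible child types {O, B} ✗
  i i → possible child types {O, B} ✗

I^A I^A, I^A I^B, I^A i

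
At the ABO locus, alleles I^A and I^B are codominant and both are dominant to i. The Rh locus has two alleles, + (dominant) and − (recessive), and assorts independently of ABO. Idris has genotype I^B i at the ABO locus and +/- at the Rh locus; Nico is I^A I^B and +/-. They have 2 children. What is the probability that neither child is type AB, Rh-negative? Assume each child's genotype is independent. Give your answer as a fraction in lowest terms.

ABO cross I^B i × I^A I^B → 1/4 A, 1/2 B, 1/4 AB.
Rh cross +/- × +/- → 3/4 Rh+, 1/4 Rh-; so P(type AB, Rh-negative) = 1/4 × 1/4 = 1/16 per child.
P(not type AB, Rh-negative) = 15/16 for one child; (15/16)^2 = 225/256.

225/256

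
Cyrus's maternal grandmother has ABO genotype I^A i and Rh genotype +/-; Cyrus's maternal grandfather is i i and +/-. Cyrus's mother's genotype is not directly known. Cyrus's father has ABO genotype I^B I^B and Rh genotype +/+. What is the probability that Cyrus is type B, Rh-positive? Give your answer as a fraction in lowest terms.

3/4

Cyrus's mother's ABO genotype from I^A i × i i: 1/2 I^A i, 1/2 i i.
Crossing each possibility with the father I^B I^B and summing P(type B): 1/2·1/2 + 1/2·1 = 3/4.
Similarly for Rh via the mother's Rh distribution: P(Rh+) = 1.
Independent loci: 3/4 × 1 = 3/4.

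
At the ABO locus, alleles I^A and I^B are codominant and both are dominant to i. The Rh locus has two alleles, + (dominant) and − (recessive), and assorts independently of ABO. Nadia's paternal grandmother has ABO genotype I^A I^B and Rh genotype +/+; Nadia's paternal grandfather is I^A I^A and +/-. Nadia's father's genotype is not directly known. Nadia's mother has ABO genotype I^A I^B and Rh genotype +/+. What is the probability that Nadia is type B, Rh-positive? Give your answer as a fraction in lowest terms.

Nadia's father's ABO genotype from I^A I^B × I^A I^A: 1/2 I^A I^A, 1/2 I^A I^B.
Crossing each possibility with the mother I^A I^B and summing P(type B): 1/2·0 + 1/2·1/4 = 1/8.
Similarly for Rh via the father's Rh distribution: P(Rh+) = 1.
Independent loci: 1/8 × 1 = 1/8.

1/8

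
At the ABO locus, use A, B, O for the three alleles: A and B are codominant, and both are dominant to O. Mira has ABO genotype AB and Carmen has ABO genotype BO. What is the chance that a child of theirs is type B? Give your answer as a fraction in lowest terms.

ABO cross AB × BO → offspring phenotypes: 1/4 A, 1/2 B, 1/4 AB.
So P(type B) = 1/2.

1/2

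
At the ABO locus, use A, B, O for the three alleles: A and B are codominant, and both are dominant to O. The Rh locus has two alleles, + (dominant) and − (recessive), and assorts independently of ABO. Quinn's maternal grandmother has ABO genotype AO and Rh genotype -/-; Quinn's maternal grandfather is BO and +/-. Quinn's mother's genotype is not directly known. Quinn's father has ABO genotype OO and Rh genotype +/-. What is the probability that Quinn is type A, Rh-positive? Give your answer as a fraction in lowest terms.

Quinn's mother's ABO genotype from AO × BO: 1/4 AB, 1/4 AO, 1/4 BO, 1/4 OO.
Crossing each possibility with the father OO and summing P(type A): 1/4·1/2 + 1/4·1/2 + 1/4·0 + 1/4·0 = 1/4.
Similarly for Rh via the mother's Rh distribution: P(Rh+) = 5/8.
Independent loci: 1/4 × 5/8 = 5/32.

5/32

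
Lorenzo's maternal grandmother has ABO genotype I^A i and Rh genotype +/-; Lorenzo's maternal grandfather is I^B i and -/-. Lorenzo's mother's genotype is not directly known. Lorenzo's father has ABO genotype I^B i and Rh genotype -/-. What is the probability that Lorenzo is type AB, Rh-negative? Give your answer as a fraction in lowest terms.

3/32

Lorenzo's mother's ABO genotype from I^A i × I^B i: 1/4 I^A I^B, 1/4 I^A i, 1/4 I^B i, 1/4 i i.
Crossing each possibility with the father I^B i and summing P(type AB): 1/4·1/4 + 1/4·1/4 + 1/4·0 + 1/4·0 = 1/8.
Similarly for Rh via the mother's Rh distribution: P(Rh-) = 3/4.
Independent loci: 1/8 × 3/4 = 3/32.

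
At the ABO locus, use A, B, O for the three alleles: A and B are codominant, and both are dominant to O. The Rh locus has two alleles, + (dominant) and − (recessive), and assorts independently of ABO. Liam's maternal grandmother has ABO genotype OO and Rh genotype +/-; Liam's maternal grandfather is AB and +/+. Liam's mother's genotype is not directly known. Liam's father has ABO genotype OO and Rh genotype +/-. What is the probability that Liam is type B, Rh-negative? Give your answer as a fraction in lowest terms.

1/32

Liam's mother's ABO genotype from OO × AB: 1/2 AO, 1/2 BO.
Crossing each possibility with the father OO and summing P(type B): 1/2·0 + 1/2·1/2 = 1/4.
Similarly for Rh via the mother's Rh distribution: P(Rh-) = 1/8.
Independent loci: 1/4 × 1/8 = 1/32.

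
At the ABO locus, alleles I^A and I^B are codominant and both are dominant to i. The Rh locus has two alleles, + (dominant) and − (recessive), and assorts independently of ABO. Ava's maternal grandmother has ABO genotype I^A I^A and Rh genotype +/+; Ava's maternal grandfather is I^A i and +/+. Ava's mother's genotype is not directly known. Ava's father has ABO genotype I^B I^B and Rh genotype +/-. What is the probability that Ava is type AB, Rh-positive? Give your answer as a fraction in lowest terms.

Ava's mother's ABO genotype from I^A I^A × I^A i: 1/2 I^A I^A, 1/2 I^A i.
Crossing each possibility with the father I^B I^B and summing P(type AB): 1/2·1 + 1/2·1/2 = 3/4.
Similarly for Rh via the mother's Rh distribution: P(Rh+) = 1.
Independent loci: 3/4 × 1 = 3/4.

3/4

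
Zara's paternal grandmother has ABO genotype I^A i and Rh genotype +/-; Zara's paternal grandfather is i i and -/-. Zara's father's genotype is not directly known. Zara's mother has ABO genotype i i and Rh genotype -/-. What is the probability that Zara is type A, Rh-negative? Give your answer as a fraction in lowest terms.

Zara's father's ABO genotype from I^A i × i i: 1/2 I^A i, 1/2 i i.
Crossing each possibility with the mother i i and summing P(type A): 1/2·1/2 + 1/2·0 = 1/4.
Similarly for Rh via the father's Rh distribution: P(Rh-) = 3/4.
Independent loci: 1/4 × 3/4 = 3/16.

3/16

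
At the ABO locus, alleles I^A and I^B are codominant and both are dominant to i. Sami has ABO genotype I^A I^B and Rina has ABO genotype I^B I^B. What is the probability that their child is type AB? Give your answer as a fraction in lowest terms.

1/2

ABO cross I^A I^B × I^B I^B → offspring phenotypes: 1/2 B, 1/2 AB.
So P(type AB) = 1/2.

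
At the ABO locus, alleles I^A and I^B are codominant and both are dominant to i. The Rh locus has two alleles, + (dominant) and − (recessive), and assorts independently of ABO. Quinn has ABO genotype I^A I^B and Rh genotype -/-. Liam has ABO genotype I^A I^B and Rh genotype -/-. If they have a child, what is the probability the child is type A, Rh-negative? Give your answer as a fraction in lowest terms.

ABO cross I^A I^B × I^A I^B → offspring phenotypes: 1/4 A, 1/4 B, 1/2 AB.
Rh cross -/- × -/- → 1 Rh-.
Independent loci: P(type A, Rh-negative) = 1/4 × 1 = 1/4.

1/4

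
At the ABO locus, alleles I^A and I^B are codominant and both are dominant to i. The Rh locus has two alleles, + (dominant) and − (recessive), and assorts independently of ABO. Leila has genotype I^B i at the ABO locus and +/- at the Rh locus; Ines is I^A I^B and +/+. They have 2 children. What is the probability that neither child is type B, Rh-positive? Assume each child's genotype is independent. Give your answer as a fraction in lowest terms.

1/4

ABO cross I^B i × I^A I^B → 1/4 A, 1/2 B, 1/4 AB.
Rh cross +/- × +/+ → 1 Rh+; so P(type B, Rh-positive) = 1/2 × 1 = 1/2 per child.
P(not type B, Rh-positive) = 1/2 for one child; (1/2)^2 = 1/4.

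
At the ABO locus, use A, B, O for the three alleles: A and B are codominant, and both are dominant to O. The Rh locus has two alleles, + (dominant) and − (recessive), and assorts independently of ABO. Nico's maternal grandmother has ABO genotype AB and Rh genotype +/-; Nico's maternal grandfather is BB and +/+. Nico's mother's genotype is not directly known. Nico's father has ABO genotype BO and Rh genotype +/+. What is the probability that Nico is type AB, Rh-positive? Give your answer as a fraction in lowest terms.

1/8

Nico's mother's ABO genotype from AB × BB: 1/2 AB, 1/2 BB.
Crossing each possibility with the father BO and summing P(type AB): 1/2·1/4 + 1/2·0 = 1/8.
Similarly for Rh via the mother's Rh distribution: P(Rh+) = 1.
Independent loci: 1/8 × 1 = 1/8.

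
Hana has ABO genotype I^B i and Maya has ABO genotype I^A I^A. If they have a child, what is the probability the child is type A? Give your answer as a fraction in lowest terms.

1/2

ABO cross I^B i × I^A I^A → offspring phenotypes: 1/2 A, 1/2 AB.
So P(type A) = 1/2.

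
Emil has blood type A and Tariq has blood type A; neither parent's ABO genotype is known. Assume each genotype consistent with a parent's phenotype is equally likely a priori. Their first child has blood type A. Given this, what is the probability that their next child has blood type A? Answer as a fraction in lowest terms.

19/20

Possible genotypes: Emil ∈ {AA, AO}; Tariq ∈ {AA, AO}.
Weight each parental genotype pair by prior × P(type-A child):
  AA × AA: posterior weight 4/15; P(next child type A) = 1.
  AA × AO: posterior weight 4/15; P(next child type A) = 1.
  AO × AA: posterior weight 4/15; P(next child type A) = 1.
  AO × AO: posterior weight 1/5; P(next child type A) = 3/4.
Weighted sum = 19/20.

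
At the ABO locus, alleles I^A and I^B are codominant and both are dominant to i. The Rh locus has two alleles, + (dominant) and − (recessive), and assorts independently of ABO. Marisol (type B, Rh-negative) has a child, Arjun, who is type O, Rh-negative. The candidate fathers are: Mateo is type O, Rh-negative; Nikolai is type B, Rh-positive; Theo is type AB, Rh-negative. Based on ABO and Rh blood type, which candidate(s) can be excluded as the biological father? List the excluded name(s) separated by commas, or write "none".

A candidate is excluded only if no genotype consistent with his phenotype could produce a type O, Rh-negative child with a type B, Rh-negative mother.
Theo (type AB, Rh-): no genotype consistent with that phenotype can produce a type-O Rh- child with a type-B mother.

Theo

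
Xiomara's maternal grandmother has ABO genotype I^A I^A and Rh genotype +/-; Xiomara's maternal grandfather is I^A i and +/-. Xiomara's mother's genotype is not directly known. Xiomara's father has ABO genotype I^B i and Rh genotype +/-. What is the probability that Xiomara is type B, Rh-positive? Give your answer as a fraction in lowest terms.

3/32

Xiomara's mother's ABO genotype from I^A I^A × I^A i: 1/2 I^A I^A, 1/2 I^A i.
Crossing each possibility with the father I^B i and summing P(type B): 1/2·0 + 1/2·1/4 = 1/8.
Similarly for Rh via the mother's Rh distribution: P(Rh+) = 3/4.
Independent loci: 1/8 × 3/4 = 3/32.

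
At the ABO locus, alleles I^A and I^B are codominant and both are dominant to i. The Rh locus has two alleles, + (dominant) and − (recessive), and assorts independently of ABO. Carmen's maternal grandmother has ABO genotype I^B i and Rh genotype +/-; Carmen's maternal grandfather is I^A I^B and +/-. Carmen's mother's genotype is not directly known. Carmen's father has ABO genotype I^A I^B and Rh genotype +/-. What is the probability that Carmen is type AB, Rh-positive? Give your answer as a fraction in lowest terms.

9/32

Carmen's mother's ABO genotype from I^B i × I^A I^B: 1/4 I^A I^B, 1/4 I^A i, 1/4 I^B I^B, 1/4 I^B i.
Crossing each possibility with the father I^A I^B and summing P(type AB): 1/4·1/2 + 1/4·1/4 + 1/4·1/2 + 1/4·1/4 = 3/8.
Similarly for Rh via the mother's Rh distribution: P(Rh+) = 3/4.
Independent loci: 3/8 × 3/4 = 9/32.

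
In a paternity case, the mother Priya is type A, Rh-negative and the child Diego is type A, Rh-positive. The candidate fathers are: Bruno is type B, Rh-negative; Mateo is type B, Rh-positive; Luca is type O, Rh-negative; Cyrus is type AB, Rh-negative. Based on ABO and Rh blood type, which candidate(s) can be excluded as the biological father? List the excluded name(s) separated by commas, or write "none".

A candidate is excluded only if no genotype consistent with his phenotype could produce a type A, Rh-positive child with a type A, Rh-negative mother.
Bruno (type B, Rh-): no genotype consistent with that phenotype can produce a type-A Rh+ child with a type-A mother.
Luca (type O, Rh-): no genotype consistent with that phenotype can produce a type-A Rh+ child with a type-A mother.
Cyrus (type AB, Rh-): no genotype consistent with that phenotype can produce a type-A Rh+ child with a type-A mother.

Bruno, Luca, Cyrus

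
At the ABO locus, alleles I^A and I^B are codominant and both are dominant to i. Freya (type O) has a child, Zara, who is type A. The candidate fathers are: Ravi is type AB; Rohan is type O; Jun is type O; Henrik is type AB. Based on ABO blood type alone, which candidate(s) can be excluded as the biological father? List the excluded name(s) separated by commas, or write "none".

A candidate is excluded only if no genotype consistent with his phenotype could produce a type A child with a type O mother.
Rohan (type O): no genotype consistent with that phenotype can produce a type-A child with a type-O mother.
Jun (type O): no genotype consistent with that phenotype can produce a type-A child with a type-O mother.

Rohan, Jun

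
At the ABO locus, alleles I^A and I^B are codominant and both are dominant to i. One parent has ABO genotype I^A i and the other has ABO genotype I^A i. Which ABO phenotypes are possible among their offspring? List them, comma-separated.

Gametes from I^A i × I^A i give offspring ABO genotypes I^A I^A, I^A i, i i, i.e. phenotypes O, A.

O, A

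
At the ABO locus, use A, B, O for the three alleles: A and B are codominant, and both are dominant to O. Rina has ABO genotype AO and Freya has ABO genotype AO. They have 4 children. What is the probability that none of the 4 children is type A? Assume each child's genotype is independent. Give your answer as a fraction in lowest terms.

1/256

ABO cross AO × AO → 1/4 O, 3/4 A.
So P(type A) = 3/4 per child.
P(not type A) = 1/4 for one child; (1/4)^4 = 1/256.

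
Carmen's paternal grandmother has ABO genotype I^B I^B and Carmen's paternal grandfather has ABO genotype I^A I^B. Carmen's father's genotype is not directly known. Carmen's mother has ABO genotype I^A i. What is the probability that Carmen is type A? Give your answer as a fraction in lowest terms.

1/4

Carmen's father's ABO genotype from I^B I^B × I^A I^B: 1/2 I^A I^B, 1/2 I^B I^B.
Crossing each possibility with the mother I^A i and summing P(type A): 1/2·1/2 + 1/2·0 = 1/4.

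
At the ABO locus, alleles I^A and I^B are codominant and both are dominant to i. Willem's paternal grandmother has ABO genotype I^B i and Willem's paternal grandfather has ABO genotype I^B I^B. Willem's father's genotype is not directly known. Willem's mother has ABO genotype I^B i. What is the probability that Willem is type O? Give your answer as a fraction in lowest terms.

1/8

Willem's father's ABO genotype from I^B i × I^B I^B: 1/2 I^B I^B, 1/2 I^B i.
Crossing each possibility with the mother I^B i and summing P(type O): 1/2·0 + 1/2·1/4 = 1/8.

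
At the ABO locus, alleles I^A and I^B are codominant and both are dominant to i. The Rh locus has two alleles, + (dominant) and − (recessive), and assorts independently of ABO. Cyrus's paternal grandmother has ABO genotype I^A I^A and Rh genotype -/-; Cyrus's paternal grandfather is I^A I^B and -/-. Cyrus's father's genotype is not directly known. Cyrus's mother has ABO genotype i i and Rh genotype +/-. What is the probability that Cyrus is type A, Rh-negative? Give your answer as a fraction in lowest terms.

Cyrus's father's ABO genotype from I^A I^A × I^A I^B: 1/2 I^A I^A, 1/2 I^A I^B.
Crossing each possibility with the mother i i and summing P(type A): 1/2·1 + 1/2·1/2 = 3/4.
Similarly for Rh via the father's Rh distribution: P(Rh-) = 1/2.
Independent loci: 3/4 × 1/2 = 3/8.

3/8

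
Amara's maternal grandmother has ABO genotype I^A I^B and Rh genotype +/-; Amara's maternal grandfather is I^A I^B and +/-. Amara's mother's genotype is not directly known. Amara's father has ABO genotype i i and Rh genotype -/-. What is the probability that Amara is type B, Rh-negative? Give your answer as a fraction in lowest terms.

Amara's mother's ABO genotype from I^A I^B × I^A I^B: 1/4 I^A I^A, 1/2 I^A I^B, 1/4 I^B I^B.
Crossing each possibility with the father i i and summing P(type B): 1/4·0 + 1/2·1/2 + 1/4·1 = 1/2.
Similarly for Rh via the mother's Rh distribution: P(Rh-) = 1/2.
Independent loci: 1/2 × 1/2 = 1/4.

1/4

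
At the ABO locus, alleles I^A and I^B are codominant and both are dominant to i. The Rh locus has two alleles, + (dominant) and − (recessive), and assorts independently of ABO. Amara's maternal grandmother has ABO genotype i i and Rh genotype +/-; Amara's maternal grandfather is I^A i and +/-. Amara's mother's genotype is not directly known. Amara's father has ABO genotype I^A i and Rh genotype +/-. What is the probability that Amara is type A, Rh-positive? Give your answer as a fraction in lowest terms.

15/32

Amara's mother's ABO genotype from i i × I^A i: 1/2 I^A i, 1/2 i i.
Crossing each possibility with the father I^A i and summing P(type A): 1/2·3/4 + 1/2·1/2 = 5/8.
Similarly for Rh via the mother's Rh distribution: P(Rh+) = 3/4.
Independent loci: 5/8 × 3/4 = 15/32.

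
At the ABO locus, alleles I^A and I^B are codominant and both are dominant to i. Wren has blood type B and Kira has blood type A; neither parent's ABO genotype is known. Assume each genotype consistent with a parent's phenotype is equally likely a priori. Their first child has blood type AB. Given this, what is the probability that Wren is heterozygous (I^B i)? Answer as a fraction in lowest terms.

1/3

Possible genotypes: Wren ∈ {I^B I^B, I^B i}; Kira ∈ {I^A I^A, I^A i}.
Weight each parental genotype pair by prior × P(type-AB child):
  I^B I^B × I^A I^A: posterior weight 4/9.
  I^B I^B × I^A i: posterior weight 2/9.
  I^B i × I^A I^A: posterior weight 2/9.
  I^B i × I^A i: posterior weight 1/9.
Sum the posterior weight over pairs where Wren is I^B i: 1/3.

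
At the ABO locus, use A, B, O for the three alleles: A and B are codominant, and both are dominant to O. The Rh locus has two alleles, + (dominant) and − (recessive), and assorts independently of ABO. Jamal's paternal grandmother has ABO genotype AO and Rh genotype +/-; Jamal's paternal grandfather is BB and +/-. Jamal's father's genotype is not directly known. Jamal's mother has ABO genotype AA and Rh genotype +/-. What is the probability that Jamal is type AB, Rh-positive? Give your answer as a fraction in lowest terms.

Jamal's father's ABO genotype from AO × BB: 1/2 AB, 1/2 BO.
Crossing each possibility with the mother AA and summing P(type AB): 1/2·1/2 + 1/2·1/2 = 1/2.
Similarly for Rh via the father's Rh distribution: P(Rh+) = 3/4.
Independent loci: 1/2 × 3/4 = 3/8.

3/8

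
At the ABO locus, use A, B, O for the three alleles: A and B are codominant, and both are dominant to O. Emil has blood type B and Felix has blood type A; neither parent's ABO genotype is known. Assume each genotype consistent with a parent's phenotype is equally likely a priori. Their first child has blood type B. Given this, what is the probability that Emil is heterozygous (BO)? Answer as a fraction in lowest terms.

1/3

Possible genotypes: Emil ∈ {BB, BO}; Felix ∈ {AA, AO}.
Weight each parental genotype pair by prior × P(type-B child):
  BB × AO: posterior weight 2/3.
  BO × AO: posterior weight 1/3.
Sum the posterior weight over pairs where Emil is BO: 1/3.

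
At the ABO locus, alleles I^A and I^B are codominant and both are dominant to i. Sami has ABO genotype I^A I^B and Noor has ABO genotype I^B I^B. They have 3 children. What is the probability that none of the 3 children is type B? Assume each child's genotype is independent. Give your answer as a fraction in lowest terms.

ABO cross I^A I^B × I^B I^B → 1/2 B, 1/2 AB.
So P(type B) = 1/2 per child.
P(not type B) = 1/2 for one child; (1/2)^3 = 1/8.

1/8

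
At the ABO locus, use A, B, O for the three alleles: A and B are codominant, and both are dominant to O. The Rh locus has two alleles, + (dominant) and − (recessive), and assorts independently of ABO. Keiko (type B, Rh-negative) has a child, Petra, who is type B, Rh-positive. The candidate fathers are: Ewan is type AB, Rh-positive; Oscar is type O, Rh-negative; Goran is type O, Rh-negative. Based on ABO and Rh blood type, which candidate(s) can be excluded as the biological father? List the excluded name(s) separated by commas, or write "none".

Oscar, Goran

A candidate is excluded only if no genotype consistent with his phenotype could produce a type B, Rh-positive child with a type B, Rh-negative mother.
Oscar (type O, Rh-): no genotype consistent with that phenotype can produce a type-B Rh+ child with a type-B mother.
Goran (type O, Rh-): no genotype consistent with that phenotype can produce a type-B Rh+ child with a type-B mother.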